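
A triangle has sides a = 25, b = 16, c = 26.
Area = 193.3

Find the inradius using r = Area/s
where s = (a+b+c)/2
s = (25 + 16 + 26)/2 = 67/2 = 33.5
r = Area/s = 193.3/33.5 ≈ 5.77015

r = 5.77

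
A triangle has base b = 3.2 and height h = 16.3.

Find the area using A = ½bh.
A = ½·b·h = ½·3.2·16.3 = ½·52.16 = 26.08

Area = 26.08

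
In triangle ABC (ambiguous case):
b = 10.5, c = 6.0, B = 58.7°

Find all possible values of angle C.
b/sin(B) = c/sin(C)  ⇒  sin(C) = c·sin(B)/b = 6.0·sin(58.7°)/10.5
sin(58.7°) ≈ 0.854459
sin(C) ≈ 6.0·0.854459/10.5 ≈ 5.12675/10.5 ≈ 0.488262
Candidate 1: C₁ = arcsin(0.488262) ≈ 29.2264°  →  A = 180° − 58.7° − 29.2264° ≈ 92.0736° > 0, valid
Candidate 2: C₂ = 180° − C₁ ≈ 150.774°  →  A = 180° − 58.7° − 150.774° ≈ -29.4736° ≤ 0, not a valid triangle

C = 29.23° (one solution)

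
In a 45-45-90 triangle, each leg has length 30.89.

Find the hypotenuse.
In a 45-45-90 triangle the sides are in ratio 1 : 1 : √2, so hypotenuse = leg·√2.
Hypotenuse = 30.89·√2 ≈ 30.89·1.41421 ≈ 43.6851

Hypotenuse = 30.89√2 = 43.69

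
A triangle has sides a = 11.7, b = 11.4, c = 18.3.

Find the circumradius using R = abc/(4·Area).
First find the area with Heron's formula.
s = (11.7 + 11.4 + 18.3)/2 = 20.7
Area = √(s(s−a)(s−b)(s−c)) = √(20.7·9·9.3·2.4) ≈ √4158.22 ≈ 64.4842
abc = 11.7·11.4·18.3 = 2440.854
R = abc/(4·Area) ≈ 2440.854/(4·64.4842) = 2440.854/257.937 ≈ 9.46299

R = 9.463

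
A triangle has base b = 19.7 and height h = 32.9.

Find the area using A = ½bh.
A = ½·b·h = ½·19.7·32.9 = ½·648.13 = 324.065

Area = 324.065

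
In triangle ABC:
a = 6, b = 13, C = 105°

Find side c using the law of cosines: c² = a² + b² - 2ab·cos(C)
c² = 6² + 13² − 2·6·13·cos(105°)
cos(105°) ≈ -0.258819
c² ≈ 36 + 169 − 156·(-0.258819) ≈ 205 + 40.3758 ≈ 245.376
c ≈ √245.376 ≈ 15.6645

c = 15.66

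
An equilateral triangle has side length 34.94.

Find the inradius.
r = Area/s with s the semi-perimeter.
Area = (√3/4)·34.94² = (√3/4)·1220.8036 ≈ 0.433013·1220.8036 ≈ 528.623
s = 3·34.94/2 = 52.41
r ≈ 528.623/52.41 ≈ 10.0863
(Equivalently r = side/(2√3) = 34.94/3.4641 ≈ 10.0863.)

r = 10.09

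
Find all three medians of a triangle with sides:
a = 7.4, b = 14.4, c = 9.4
Median formula: m_a = ½√(2b² + 2c² − a²) (and cyclically). a² = 54.76, b² = 207.36, c² = 88.36.
m_a = ½√(2·207.36 + 2·88.36 − 54.76) = ½√536.68 ≈ ½·23.1664 ≈ 11.5832
m_b = ½√(2·54.76 + 2·88.36 − 207.36) = ½√78.88 ≈ ½·8.88144 ≈ 4.44072
m_c = ½√(2·54.76 + 2·207.36 − 88.36) = ½√435.88 ≈ ½·20.8777 ≈ 10.4389

m_a = 11.58, m_b = 4.441, m_c = 10.44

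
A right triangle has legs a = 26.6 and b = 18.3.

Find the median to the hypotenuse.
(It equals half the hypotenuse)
Hypotenuse c = √(a² + b²) = √(707.56 + 334.89) = √1042.45 ≈ 32.287
Median to hypotenuse = c/2 ≈ 32.287/2 ≈ 16.1435

Median = 16.14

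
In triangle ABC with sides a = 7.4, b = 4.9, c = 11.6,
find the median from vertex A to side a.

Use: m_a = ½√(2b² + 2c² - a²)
m_a = ½√(2·4.9² + 2·11.6² − 7.4²) = ½√(2·24.01 + 2·134.56 − 54.76) = ½√(48.02 + 269.12 − 54.76) = ½√262.38
√262.38 ≈ 16.1981, so m_a ≈ 8.09907

m_a = 8.099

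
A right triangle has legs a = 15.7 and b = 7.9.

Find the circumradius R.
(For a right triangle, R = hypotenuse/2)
Hypotenuse c = √(a² + b²) = √(246.49 + 62.41) = √308.9 ≈ 17.5756
R = c/2 ≈ 17.5756/2 ≈ 8.78778

R = 8.788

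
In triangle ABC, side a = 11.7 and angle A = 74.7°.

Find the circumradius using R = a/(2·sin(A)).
R = a/(2·sin(A)) = 11.7/(2·sin(74.7°))
sin(74.7°) ≈ 0.964557
R ≈ 11.7/(2·0.964557) = 11.7/1.92911 ≈ 6.06496

R = 6.065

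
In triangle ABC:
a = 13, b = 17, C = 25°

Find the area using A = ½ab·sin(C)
A = ½·a·b·sin(C) = ½·13·17·sin(25°)
sin(25°) ≈ 0.422618
A ≈ ½·221·0.422618 = 110.5·0.422618 ≈ 46.6993

Area = 46.7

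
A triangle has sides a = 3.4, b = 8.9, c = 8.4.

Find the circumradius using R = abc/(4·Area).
First find the area with Heron's formula.
s = (3.4 + 8.9 + 8.4)/2 = 10.35
Area = √(s(s−a)(s−b)(s−c)) = √(10.35·6.95·1.45·1.95) ≈ √203.389 ≈ 14.2615
abc = 3.4·8.9·8.4 = 254.184
R = abc/(4·Area) ≈ 254.184/(4·14.2615) = 254.184/57.0458 ≈ 4.45579

R = 4.456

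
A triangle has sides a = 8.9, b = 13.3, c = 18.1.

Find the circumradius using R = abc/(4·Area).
First find the area with Heron's formula.
s = (8.9 + 13.3 + 18.1)/2 = 20.15
Area = √(s(s−a)(s−b)(s−c)) = √(20.15·11.25·6.85·2.05) ≈ √3183.26 ≈ 56.4204
abc = 8.9·13.3·18.1 = 2142.497
R = abc/(4·Area) ≈ 2142.497/(4·56.4204) = 2142.497/225.682 ≈ 9.49345

R = 9.493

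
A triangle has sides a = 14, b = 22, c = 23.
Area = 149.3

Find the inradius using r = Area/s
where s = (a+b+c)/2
s = (14 + 22 + 23)/2 = 59/2 = 29.5
r = Area/s = 149.3/29.5 ≈ 5.06102

r = 5.061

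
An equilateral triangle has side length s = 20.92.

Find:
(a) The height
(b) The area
(a) The height splits the triangle into two 30-60-90 halves: h = s·√3/2 = 20.92·1.73205/2 ≈ 36.2345/2 ≈ 18.1173
(b) Area = (√3/4)·s² = (√3/4)·20.92² = (√3/4)·437.6464 ≈ 0.433013·437.6464 ≈ 189.506

Height = 18.12, Area = 189.5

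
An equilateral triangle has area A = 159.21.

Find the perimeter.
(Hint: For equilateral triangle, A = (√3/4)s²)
A = (√3/4)s²  ⇒  s² = 4A/√3 = 4·159.21/√3 = 636.84/1.73205 ≈ 367.68
s ≈ √367.68 ≈ 19.175
Perimeter = 3s ≈ 3·19.175 ≈ 57.5249

Perimeter = 57.52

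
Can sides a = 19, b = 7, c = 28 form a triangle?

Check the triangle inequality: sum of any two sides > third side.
a + b vs c: 19 + 7 = 26 ≤ 28  ✗
a + c vs b: 19 + 28 = 47 > 7  ✓
b + c vs a: 7 + 28 = 35 > 19  ✓

No: 19 + 7 = 26 is not > 28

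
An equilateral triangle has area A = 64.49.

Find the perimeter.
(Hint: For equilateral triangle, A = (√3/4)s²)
A = (√3/4)s²  ⇒  s² = 4A/√3 = 4·64.49/√3 = 257.96/1.73205 ≈ 148.933
s ≈ √148.933 ≈ 12.2038
Perimeter = 3s ≈ 3·12.2038 ≈ 36.6115

Perimeter = 36.61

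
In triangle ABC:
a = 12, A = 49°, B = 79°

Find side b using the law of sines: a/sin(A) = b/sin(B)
a/sin(A) = b/sin(B)  ⇒  b = a·sin(B)/sin(A) = 12·sin(79°)/sin(49°)
sin(79°) ≈ 0.981627, sin(49°) ≈ 0.75471
b ≈ 12·0.981627/0.75471 ≈ 11.7795/0.75471 ≈ 15.608

b = 15.61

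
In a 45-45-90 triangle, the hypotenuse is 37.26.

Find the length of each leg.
In a 45-45-90 triangle hypotenuse = leg·√2, so leg = hypotenuse/√2.
Leg = 37.26/√2 ≈ 37.26/1.41421 ≈ 26.3468

Each leg = 26.35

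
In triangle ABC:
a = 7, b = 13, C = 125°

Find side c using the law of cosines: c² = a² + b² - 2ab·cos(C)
c² = 7² + 13² − 2·7·13·cos(125°)
cos(125°) ≈ -0.573576
c² ≈ 49 + 169 − 182·(-0.573576) ≈ 218 + 104.391 ≈ 322.391
c ≈ √322.391 ≈ 17.9552

c = 17.96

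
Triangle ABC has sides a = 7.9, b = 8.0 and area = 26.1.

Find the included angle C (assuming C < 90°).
Area = ½·a·b·sin(C)  ⇒  sin(C) = 2·Area/(a·b) = 2·26.1/(7.9·8.0) = 52.2/63.2 ≈ 0.825949
C = arcsin(0.825949) ≈ 55.6849° (taking the acute solution since C < 90°)

C = 55.68°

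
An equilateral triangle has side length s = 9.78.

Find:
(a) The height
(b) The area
(a) The height splits the triangle into two 30-60-90 halves: h = s·√3/2 = 9.78·1.73205/2 ≈ 16.9395/2 ≈ 8.46973
(b) Area = (√3/4)·s² = (√3/4)·9.78² = (√3/4)·95.6484 ≈ 0.433013·95.6484 ≈ 41.417

Height = 8.47, Area = 41.42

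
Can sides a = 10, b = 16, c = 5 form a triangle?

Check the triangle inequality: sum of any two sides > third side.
a + b vs c: 10 + 16 = 26 > 5  ✓
a + c vs b: 10 + 5 = 15 ≤ 16  ✗
b + c vs a: 16 + 5 = 21 > 10  ✓

No: 10 + 5 = 15 is not > 16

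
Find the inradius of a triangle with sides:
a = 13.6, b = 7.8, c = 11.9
r = Area/s where s is the semi-perimeter.
s = (13.6 + 7.8 + 11.9)/2 = 33.3/2 = 16.65
Area = √(s(s−a)(s−b)(s−c)) = √(16.65·3.05·8.85·4.75) ≈ √2134.77 ≈ 46.2036
r ≈ 46.2036/16.65 ≈ 2.77499

r = 2.775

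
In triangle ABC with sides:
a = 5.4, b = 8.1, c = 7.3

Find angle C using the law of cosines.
c² = a² + b² − 2ab·cos(C)  ⇒  cos(C) = (a² + b² − c²)/(2ab)
cos(C) = (5.4² + 8.1² − 7.3²)/(2·5.4·8.1) = (29.16 + 65.61 − 53.29)/87.48 = 41.48/87.48 ≈ 0.474166
C = arccos(0.474166) ≈ 61.695°

C = 61.69°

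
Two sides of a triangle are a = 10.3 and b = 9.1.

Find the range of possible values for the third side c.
Triangle inequality: |a − b| < c < a + b
|a − b| = |10.3 − 9.1| = 1.2
a + b = 10.3 + 9.1 = 19.4

1.2 < c < 19.4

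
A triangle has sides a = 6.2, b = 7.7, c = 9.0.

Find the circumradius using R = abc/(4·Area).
First find the area with Heron's formula.
s = (6.2 + 7.7 + 9.0)/2 = 11.45
Area = √(s(s−a)(s−b)(s−c)) = √(11.45·5.25·3.75·2.45) ≈ √552.284 ≈ 23.5007
abc = 6.2·7.7·9.0 = 429.66
R = abc/(4·Area) ≈ 429.66/(4·23.5007) = 429.66/94.0029 ≈ 4.57071

R = 4.571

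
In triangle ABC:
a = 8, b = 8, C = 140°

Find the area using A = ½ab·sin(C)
A = ½·a·b·sin(C) = ½·8·8·sin(140°)
sin(140°) ≈ 0.642788
A ≈ ½·64·0.642788 = 32·0.642788 ≈ 20.5692

Area = 20.57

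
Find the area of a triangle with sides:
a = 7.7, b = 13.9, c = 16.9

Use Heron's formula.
s = (7.7 + 13.9 + 16.9)/2 = 38.5/2 = 19.25
s − a = 11.55, s − b = 5.35, s − c = 2.35
s(s−a)(s−b)(s−c) = 19.25·11.55·5.35·2.35 ≈ 2795.34
Area = √2795.34 ≈ 52.871

Area = 52.87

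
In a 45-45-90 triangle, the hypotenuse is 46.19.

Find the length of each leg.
In a 45-45-90 triangle hypotenuse = leg·√2, so leg = hypotenuse/√2.
Leg = 46.19/√2 ≈ 46.19/1.41421 ≈ 32.6613

Each leg = 32.66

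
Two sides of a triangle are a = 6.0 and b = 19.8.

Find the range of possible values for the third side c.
Triangle inequality: |a − b| < c < a + b
|a − b| = |6.0 − 19.8| = 13.8
a + b = 6.0 + 19.8 = 25.8

13.8 < c < 25.8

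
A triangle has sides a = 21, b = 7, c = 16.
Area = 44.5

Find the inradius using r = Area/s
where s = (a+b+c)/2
s = (21 + 7 + 16)/2 = 44/2 = 22
r = Area/s = 44.5/22 ≈ 2.02273

r = 2.023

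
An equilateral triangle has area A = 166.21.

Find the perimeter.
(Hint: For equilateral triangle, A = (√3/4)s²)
A = (√3/4)s²  ⇒  s² = 4A/√3 = 4·166.21/√3 = 664.84/1.73205 ≈ 383.846
s ≈ √383.846 ≈ 19.592
Perimeter = 3s ≈ 3·19.592 ≈ 58.7759

Perimeter = 58.78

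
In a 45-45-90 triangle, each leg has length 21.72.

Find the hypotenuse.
In a 45-45-90 triangle the sides are in ratio 1 : 1 : √2, so hypotenuse = leg·√2.
Hypotenuse = 21.72·√2 ≈ 21.72·1.41421 ≈ 30.7167

Hypotenuse = 21.72√2 = 30.72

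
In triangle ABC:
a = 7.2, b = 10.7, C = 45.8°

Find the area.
Two sides and the included angle (SAS): A = ½·a·b·sin(C) = ½·7.2·10.7·sin(45.8°)
sin(45.8°) ≈ 0.716911
A ≈ ½·77.04·0.716911 = 38.52·0.716911 ≈ 27.6154

Area = 27.62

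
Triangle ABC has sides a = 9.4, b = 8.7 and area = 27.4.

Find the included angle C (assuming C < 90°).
Area = ½·a·b·sin(C)  ⇒  sin(C) = 2·Area/(a·b) = 2·27.4/(9.4·8.7) = 54.8/81.78 ≈ 0.67009
C = arcsin(0.67009) ≈ 42.074° (taking the acute solution since C < 90°)

C = 42.07°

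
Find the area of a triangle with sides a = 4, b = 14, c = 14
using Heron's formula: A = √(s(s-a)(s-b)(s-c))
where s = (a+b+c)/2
s = (4 + 14 + 14)/2 = 32/2 = 16
s − a = 12, s − b = 2, s − c = 2
s(s−a)(s−b)(s−c) = 16·12·2·2 = 768
Area = √768 ≈ 27.7128

s = 16.0, Area = 27.71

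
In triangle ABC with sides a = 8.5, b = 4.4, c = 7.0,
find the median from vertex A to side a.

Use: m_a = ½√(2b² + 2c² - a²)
m_a = ½√(2·4.4² + 2·7.0² − 8.5²) = ½√(2·19.36 + 2·49 − 72.25) = ½√(38.72 + 98 − 72.25) = ½√64.47
√64.47 ≈ 8.02932, so m_a ≈ 4.01466

m_a = 4.015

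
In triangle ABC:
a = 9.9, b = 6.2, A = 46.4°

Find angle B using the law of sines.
a/sin(A) = b/sin(B)  ⇒  sin(B) = b·sin(A)/a = 6.2·sin(46.4°)/9.9
sin(46.4°) ≈ 0.724172
sin(B) ≈ 6.2·0.724172/9.9 ≈ 4.48987/9.9 ≈ 0.453522
B = arcsin(0.453522) ≈ 26.9699°
(Since b ≤ a we need B ≤ A, so the obtuse alternative 180° − 26.9699° ≈ 153.03° is rejected.)

B = 26.97°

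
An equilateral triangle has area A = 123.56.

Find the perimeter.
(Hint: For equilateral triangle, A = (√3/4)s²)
A = (√3/4)s²  ⇒  s² = 4A/√3 = 4·123.56/√3 = 494.24/1.73205 ≈ 285.35
s ≈ √285.35 ≈ 16.8923
Perimeter = 3s ≈ 3·16.8923 ≈ 50.6769

Perimeter = 50.68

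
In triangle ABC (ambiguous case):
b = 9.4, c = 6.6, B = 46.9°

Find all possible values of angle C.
b/sin(B) = c/sin(C)  ⇒  sin(C) = c·sin(B)/b = 6.6·sin(46.9°)/9.4
sin(46.9°) ≈ 0.730162
sin(C) ≈ 6.6·0.730162/9.4 ≈ 4.81907/9.4 ≈ 0.512667
Candidate 1: C₁ = arcsin(0.512667) ≈ 30.8416°  →  A = 180° − 46.9° − 30.8416° ≈ 102.258° > 0, valid
Candidate 2: C₂ = 180° − C₁ ≈ 149.158°  →  A = 180° − 46.9° − 149.158° ≈ -16.0584° ≤ 0, not a valid triangle

C = 30.84° (one solution)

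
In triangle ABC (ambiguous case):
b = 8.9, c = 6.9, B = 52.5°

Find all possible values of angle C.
b/sin(B) = c/sin(C)  ⇒  sin(C) = c·sin(B)/b = 6.9·sin(52.5°)/8.9
sin(52.5°) ≈ 0.793353
sin(C) ≈ 6.9·0.793353/8.9 ≈ 5.47414/8.9 ≈ 0.615072
Candidate 1: C₁ = arcsin(0.615072) ≈ 37.9571°  →  A = 180° − 52.5° − 37.9571° ≈ 89.5429° > 0, valid
Candidate 2: C₂ = 180° − C₁ ≈ 142.043°  →  A = 180° − 52.5° − 142.043° ≈ -14.5429° ≤ 0, not a valid triangle

C = 37.96° (one solution)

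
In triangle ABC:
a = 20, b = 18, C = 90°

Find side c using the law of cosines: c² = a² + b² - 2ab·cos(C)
c² = 20² + 18² − 2·20·18·cos(90°)
cos(90°) ≈ 0
c² ≈ 400 + 324 − 720·(0) ≈ 724 − 0 ≈ 724
c ≈ √724 ≈ 26.9072

c = 26.91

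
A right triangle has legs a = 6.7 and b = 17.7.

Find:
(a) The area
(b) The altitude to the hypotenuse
(a) The legs are perpendicular, so Area = ½·a·b = ½·6.7·17.7 = ½·118.59 = 59.295
(b) Hypotenuse c = √(a² + b²) = √(44.89 + 313.29) = √358.18 ≈ 18.9256
    Area = ½·c·h_c  ⇒  h_c = 2·Area/c = 118.59/18.9256 ≈ 6.2661

Area = 59.295, h_c = 6.266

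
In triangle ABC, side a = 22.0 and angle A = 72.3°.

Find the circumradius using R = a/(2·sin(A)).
R = a/(2·sin(A)) = 22.0/(2·sin(72.3°))
sin(72.3°) ≈ 0.952661
R ≈ 22.0/(2·0.952661) = 22.0/1.90532 ≈ 11.5466

R = 11.55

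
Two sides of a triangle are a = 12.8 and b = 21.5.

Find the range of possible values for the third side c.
Triangle inequality: |a − b| < c < a + b
|a − b| = |12.8 − 21.5| = 8.7
a + b = 12.8 + 21.5 = 34.3

8.7 < c < 34.3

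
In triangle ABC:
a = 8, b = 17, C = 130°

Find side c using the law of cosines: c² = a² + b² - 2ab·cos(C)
c² = 8² + 17² − 2·8·17·cos(130°)
cos(130°) ≈ -0.642788
c² ≈ 64 + 289 − 272·(-0.642788) ≈ 353 + 174.838 ≈ 527.838
c ≈ √527.838 ≈ 22.9747

c = 22.97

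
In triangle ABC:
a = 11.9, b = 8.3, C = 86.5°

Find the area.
Two sides and the included angle (SAS): A = ½·a·b·sin(C) = ½·11.9·8.3·sin(86.5°)
sin(86.5°) ≈ 0.998135
A ≈ ½·98.77·0.998135 = 49.385·0.998135 ≈ 49.2929

Area = 49.29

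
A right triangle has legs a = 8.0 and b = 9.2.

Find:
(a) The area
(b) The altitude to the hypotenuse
(a) The legs are perpendicular, so Area = ½·a·b = ½·8.0·9.2 = ½·73.6 = 36.8
(b) Hypotenuse c = √(a² + b²) = √(64 + 84.64) = √148.64 ≈ 12.1918
    Area = ½·c·h_c  ⇒  h_c = 2·Area/c = 73.6/12.1918 ≈ 6.03684

Area = 36.8, h_c = 6.037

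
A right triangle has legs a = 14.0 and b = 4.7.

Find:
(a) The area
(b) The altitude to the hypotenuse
(a) The legs are perpendicular, so Area = ½·a·b = ½·14.0·4.7 = ½·65.8 = 32.9
(b) Hypotenuse c = √(a² + b²) = √(196 + 22.09) = √218.09 ≈ 14.7679
    Area = ½·c·h_c  ⇒  h_c = 2·Area/c = 65.8/14.7679 ≈ 4.45562

Area = 32.9, h_c = 4.456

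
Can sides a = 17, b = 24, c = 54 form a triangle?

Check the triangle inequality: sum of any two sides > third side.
a + b vs c: 17 + 24 = 41 ≤ 54  ✗
a + c vs b: 17 + 54 = 71 > 24  ✓
b + c vs a: 24 + 54 = 78 > 17  ✓

No: 17 + 24 = 41 is not > 54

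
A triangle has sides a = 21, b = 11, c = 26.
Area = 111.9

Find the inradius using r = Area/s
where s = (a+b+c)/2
s = (21 + 11 + 26)/2 = 58/2 = 29
r = Area/s = 111.9/29 ≈ 3.85862

r = 3.859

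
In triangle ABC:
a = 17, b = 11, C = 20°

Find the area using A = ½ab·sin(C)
A = ½·a·b·sin(C) = ½·17·11·sin(20°)
sin(20°) ≈ 0.34202
A ≈ ½·187·0.34202 = 93.5·0.34202 ≈ 31.9789

Area = 31.98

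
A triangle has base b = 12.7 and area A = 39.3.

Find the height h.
A = ½·b·h  ⇒  h = 2A/b = 2·39.3/12.7 = 78.6/12.7 ≈ 6.18898

h = 6.189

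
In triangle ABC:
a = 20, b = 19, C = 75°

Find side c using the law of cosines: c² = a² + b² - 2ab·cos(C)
c² = 20² + 19² − 2·20·19·cos(75°)
cos(75°) ≈ 0.258819
c² ≈ 400 + 361 − 760·(0.258819) ≈ 761 − 196.702 ≈ 564.298
c ≈ √564.298 ≈ 23.7549

c = 23.75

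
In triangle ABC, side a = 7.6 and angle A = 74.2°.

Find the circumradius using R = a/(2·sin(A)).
R = a/(2·sin(A)) = 7.6/(2·sin(74.2°))
sin(74.2°) ≈ 0.962218
R ≈ 7.6/(2·0.962218) = 7.6/1.92444 ≈ 3.94921

R = 3.949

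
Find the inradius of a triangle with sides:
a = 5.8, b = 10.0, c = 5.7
r = Area/s where s is the semi-perimeter.
s = (5.8 + 10.0 + 5.7)/2 = 21.5/2 = 10.75
Area = √(s(s−a)(s−b)(s−c)) = √(10.75·4.95·0.75·5.05) ≈ √201.542 ≈ 14.1966
r ≈ 14.1966/10.75 ≈ 1.32061

r = 1.321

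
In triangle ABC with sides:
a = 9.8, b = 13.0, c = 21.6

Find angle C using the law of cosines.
c² = a² + b² − 2ab·cos(C)  ⇒  cos(C) = (a² + b² − c²)/(2ab)
cos(C) = (9.8² + 13.0² − 21.6²)/(2·9.8·13.0) = (96.04 + 169 − 466.56)/254.8 = -201.52/254.8 ≈ -0.790895
C = arccos(-0.790895) ≈ 142.269°

C = 142.3°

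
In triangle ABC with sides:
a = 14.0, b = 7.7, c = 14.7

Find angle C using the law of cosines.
c² = a² + b² − 2ab·cos(C)  ⇒  cos(C) = (a² + b² − c²)/(2ab)
cos(C) = (14.0² + 7.7² − 14.7²)/(2·14.0·7.7) = (196 + 59.29 − 216.09)/215.6 = 39.2/215.6 ≈ 0.181818
C = arccos(0.181818) ≈ 79.5243°

C = 79.52°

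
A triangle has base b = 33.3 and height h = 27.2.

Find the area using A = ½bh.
A = ½·b·h = ½·33.3·27.2 = ½·905.76 = 452.88

Area = 452.88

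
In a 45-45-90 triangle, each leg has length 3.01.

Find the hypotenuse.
In a 45-45-90 triangle the sides are in ratio 1 : 1 : √2, so hypotenuse = leg·√2.
Hypotenuse = 3.01·√2 ≈ 3.01·1.41421 ≈ 4.25678

Hypotenuse = 3.01√2 = 4.257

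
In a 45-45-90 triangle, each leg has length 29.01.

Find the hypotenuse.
In a 45-45-90 triangle the sides are in ratio 1 : 1 : √2, so hypotenuse = leg·√2.
Hypotenuse = 29.01·√2 ≈ 29.01·1.41421 ≈ 41.0263

Hypotenuse = 29.01√2 = 41.03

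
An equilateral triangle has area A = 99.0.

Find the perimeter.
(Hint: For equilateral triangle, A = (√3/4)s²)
A = (√3/4)s²  ⇒  s² = 4A/√3 = 4·99.0/√3 = 396/1.73205 ≈ 228.631
s ≈ √228.631 ≈ 15.1205
Perimeter = 3s ≈ 3·15.1205 ≈ 45.3616

Perimeter = 45.36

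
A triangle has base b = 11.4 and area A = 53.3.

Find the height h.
A = ½·b·h  ⇒  h = 2A/b = 2·53.3/11.4 = 106.6/11.4 ≈ 9.35088

h = 9.351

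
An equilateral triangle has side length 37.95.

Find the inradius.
r = Area/s with s the semi-perimeter.
Area = (√3/4)·37.95² = (√3/4)·1440.2025 ≈ 0.433013·1440.2025 ≈ 623.626
s = 3·37.95/2 = 56.925
r ≈ 623.626/56.925 ≈ 10.9552
(Equivalently r = side/(2√3) = 37.95/3.4641 ≈ 10.9552.)

r = 10.96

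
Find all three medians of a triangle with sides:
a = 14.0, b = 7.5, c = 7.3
Median formula: m_a = ½√(2b² + 2c² − a²) (and cyclically). a² = 196, b² = 56.25, c² = 53.29.
m_a = ½√(2·56.25 + 2·53.29 − 196) = ½√23.08 ≈ ½·4.80416 ≈ 2.40208
m_b = ½√(2·196 + 2·53.29 − 56.25) = ½√442.33 ≈ ½·21.0316 ≈ 10.5158
m_c = ½√(2·196 + 2·56.25 − 53.29) = ½√451.21 ≈ ½·21.2417 ≈ 10.6209

m_a = 2.402, m_b = 10.52, m_c = 10.62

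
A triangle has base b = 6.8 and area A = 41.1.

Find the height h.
A = ½·b·h  ⇒  h = 2A/b = 2·41.1/6.8 = 82.2/6.8 ≈ 12.0882

h = 12.09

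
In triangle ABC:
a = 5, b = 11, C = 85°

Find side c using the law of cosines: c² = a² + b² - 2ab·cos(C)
c² = 5² + 11² − 2·5·11·cos(85°)
cos(85°) ≈ 0.0871557
c² ≈ 25 + 121 − 110·(0.0871557) ≈ 146 − 9.58713 ≈ 136.413
c ≈ √136.413 ≈ 11.6796

c = 11.68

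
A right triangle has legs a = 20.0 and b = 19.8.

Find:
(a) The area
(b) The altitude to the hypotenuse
(a) The legs are perpendicular, so Area = ½·a·b = ½·20.0·19.8 = ½·396 = 198
(b) Hypotenuse c = √(a² + b²) = √(400 + 392.04) = √792.04 ≈ 28.1432
    Area = ½·c·h_c  ⇒  h_c = 2·Area/c = 396/28.1432 ≈ 14.0709

Area = 198, h_c = 14.07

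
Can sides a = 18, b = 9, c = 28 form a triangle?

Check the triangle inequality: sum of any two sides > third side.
a + b vs c: 18 + 9 = 27 ≤ 28  ✗
a + c vs b: 18 + 28 = 46 > 9  ✓
b + c vs a: 9 + 28 = 37 > 18  ✓

No: 18 + 9 = 27 is not > 28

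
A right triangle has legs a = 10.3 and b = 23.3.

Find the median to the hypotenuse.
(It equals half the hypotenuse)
Hypotenuse c = √(a² + b²) = √(106.09 + 542.89) = √648.98 ≈ 25.4751
Median to hypotenuse = c/2 ≈ 25.4751/2 ≈ 12.7375

Median = 12.74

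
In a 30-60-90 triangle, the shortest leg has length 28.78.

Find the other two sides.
In a 30-60-90 triangle the sides are in ratio 1 : √3 : 2 (short leg : long leg : hypotenuse).
Long leg = 28.78·√3 ≈ 28.78·1.73205 ≈ 49.8484
Hypotenuse = 2·28.78 = 57.56

Long leg = 28.78√3 = 49.85, Hypotenuse = 57.56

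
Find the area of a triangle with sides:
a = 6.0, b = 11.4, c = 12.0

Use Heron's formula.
s = (6.0 + 11.4 + 12.0)/2 = 29.4/2 = 14.7
s − a = 8.7, s − b = 3.3, s − c = 2.7
s(s−a)(s−b)(s−c) = 14.7·8.7·3.3·2.7 ≈ 1139.5
Area = √1139.5 ≈ 33.7565

Area = 33.76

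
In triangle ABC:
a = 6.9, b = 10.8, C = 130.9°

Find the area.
Two sides and the included angle (SAS): A = ½·a·b·sin(C) = ½·6.9·10.8·sin(130.9°)
sin(130.9°) ≈ 0.755853
A ≈ ½·74.52·0.755853 = 37.26·0.755853 ≈ 28.1631

Area = 28.16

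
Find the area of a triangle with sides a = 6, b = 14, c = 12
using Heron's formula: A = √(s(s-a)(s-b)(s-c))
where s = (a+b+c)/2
s = (6 + 14 + 12)/2 = 32/2 = 16
s − a = 10, s − b = 2, s − c = 4
s(s−a)(s−b)(s−c) = 16·10·2·4 = 1280
Area = √1280 ≈ 35.7771

s = 16.0, Area = 35.78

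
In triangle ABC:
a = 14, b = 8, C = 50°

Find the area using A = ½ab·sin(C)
A = ½·a·b·sin(C) = ½·14·8·sin(50°)
sin(50°) ≈ 0.766044
A ≈ ½·112·0.766044 = 56·0.766044 ≈ 42.8985

Area = 42.9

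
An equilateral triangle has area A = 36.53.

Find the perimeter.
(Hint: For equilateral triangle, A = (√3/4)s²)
A = (√3/4)s²  ⇒  s² = 4A/√3 = 4·36.53/√3 = 146.12/1.73205 ≈ 84.3624
s ≈ √84.3624 ≈ 9.1849
Perimeter = 3s ≈ 3·9.1849 ≈ 27.5547

Perimeter = 27.55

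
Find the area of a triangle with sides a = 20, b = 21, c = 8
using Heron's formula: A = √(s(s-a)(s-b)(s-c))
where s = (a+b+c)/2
s = (20 + 21 + 8)/2 = 49/2 = 24.5
s − a = 4.5, s − b = 3.5, s − c = 16.5
s(s−a)(s−b)(s−c) = 24.5·4.5·3.5·16.5 = 6366.9375
Area = √6366.9375 ≈ 79.7931

s = 24.5, Area = 79.79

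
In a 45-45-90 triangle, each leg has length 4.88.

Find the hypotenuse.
In a 45-45-90 triangle the sides are in ratio 1 : 1 : √2, so hypotenuse = leg·√2.
Hypotenuse = 4.88·√2 ≈ 4.88·1.41421 ≈ 6.90136

Hypotenuse = 4.88√2 = 6.901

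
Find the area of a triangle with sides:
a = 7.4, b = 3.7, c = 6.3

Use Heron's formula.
s = (7.4 + 3.7 + 6.3)/2 = 17.4/2 = 8.7
s − a = 1.3, s − b = 5, s − c = 2.4
s(s−a)(s−b)(s−c) = 8.7·1.3·5·2.4 ≈ 135.72
Area = √135.72 ≈ 11.6499

Area = 11.65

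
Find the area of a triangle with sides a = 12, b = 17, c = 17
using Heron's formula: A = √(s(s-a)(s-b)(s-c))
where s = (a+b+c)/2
s = (12 + 17 + 17)/2 = 46/2 = 23
s − a = 11, s − b = 6, s − c = 6
s(s−a)(s−b)(s−c) = 23·11·6·6 = 9108
Area = √9108 ≈ 95.4358

s = 23.0, Area = 95.44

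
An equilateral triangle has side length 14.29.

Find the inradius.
r = Area/s with s the semi-perimeter.
Area = (√3/4)·14.29² = (√3/4)·204.2041 ≈ 0.433013·204.2041 ≈ 88.423
s = 3·14.29/2 = 21.435
r ≈ 88.423/21.435 ≈ 4.12517
(Equivalently r = side/(2√3) = 14.29/3.4641 ≈ 4.12517.)

r = 4.125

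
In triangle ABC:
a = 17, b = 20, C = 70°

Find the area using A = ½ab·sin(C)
A = ½·a·b·sin(C) = ½·17·20·sin(70°)
sin(70°) ≈ 0.939693
A ≈ ½·340·0.939693 = 170·0.939693 ≈ 159.748

Area = 159.7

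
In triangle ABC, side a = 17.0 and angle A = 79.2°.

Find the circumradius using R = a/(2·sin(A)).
R = a/(2·sin(A)) = 17.0/(2·sin(79.2°))
sin(79.2°) ≈ 0.982287
R ≈ 17.0/(2·0.982287) = 17.0/1.96457 ≈ 8.65327

R = 8.653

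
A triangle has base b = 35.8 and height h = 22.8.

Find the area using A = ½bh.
A = ½·b·h = ½·35.8·22.8 = ½·816.24 = 408.12

Area = 408.12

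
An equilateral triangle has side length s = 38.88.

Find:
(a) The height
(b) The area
(a) The height splits the triangle into two 30-60-90 halves: h = s·√3/2 = 38.88·1.73205/2 ≈ 67.3421/2 ≈ 33.6711
(b) Area = (√3/4)·s² = (√3/4)·38.88² = (√3/4)·1511.6544 ≈ 0.433013·1511.6544 ≈ 654.566

Height = 33.67, Area = 654.6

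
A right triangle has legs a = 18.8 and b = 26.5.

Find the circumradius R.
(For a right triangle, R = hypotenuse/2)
Hypotenuse c = √(a² + b²) = √(353.44 + 702.25) = √1055.69 ≈ 32.4914
R = c/2 ≈ 32.4914/2 ≈ 16.2457

R = 16.25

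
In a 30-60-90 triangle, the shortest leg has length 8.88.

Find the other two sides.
In a 30-60-90 triangle the sides are in ratio 1 : √3 : 2 (short leg : long leg : hypotenuse).
Long leg = 8.88·√3 ≈ 8.88·1.73205 ≈ 15.3806
Hypotenuse = 2·8.88 = 17.76

Long leg = 8.88√3 = 15.38, Hypotenuse = 17.76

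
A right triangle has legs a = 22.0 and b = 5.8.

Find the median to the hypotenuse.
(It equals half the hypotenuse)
Hypotenuse c = √(a² + b²) = √(484 + 33.64) = √517.64 ≈ 22.7517
Median to hypotenuse = c/2 ≈ 22.7517/2 ≈ 11.3759

Median = 11.38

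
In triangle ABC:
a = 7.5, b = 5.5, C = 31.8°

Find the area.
Two sides and the included angle (SAS): A = ½·a·b·sin(C) = ½·7.5·5.5·sin(31.8°)
sin(31.8°) ≈ 0.526956
A ≈ ½·41.25·0.526956 = 20.625·0.526956 ≈ 10.8685

Area = 10.87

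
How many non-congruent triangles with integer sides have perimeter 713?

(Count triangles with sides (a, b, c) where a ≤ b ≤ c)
Let a ≤ b ≤ c with a + b + c = 713. The only binding inequality is a + b > c, i.e. 713 − c > c, so c < 713/2; and c ≥ 713/3 since c is the largest side.
So 238 ≤ c ≤ 356. For each c, b runs from ⌈(713 − c)/2⌉ up to c (then a = 713 − b − c satisfies 1 ≤ a ≤ b automatically), giving c − ⌈(713 − c)/2⌉ + 1 choices.
Summing over c: 1 + 3 + 4 + 6 + … + 177 + 178  (119 terms, c = 238, …, 356) = 10680
Check (closed form: nearest integer to p²/48 for even p, (p+3)²/48 for odd p): (713+3)²/48 = 716²/48 = 512656/48 ≈ 10680.33 → 10680

10680 triangles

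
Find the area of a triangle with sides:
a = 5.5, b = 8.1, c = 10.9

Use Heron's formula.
s = (5.5 + 8.1 + 10.9)/2 = 24.5/2 = 12.25
s − a = 6.75, s − b = 4.15, s − c = 1.35
s(s−a)(s−b)(s−c) = 12.25·6.75·4.15·1.35 ≈ 463.257
Area = √463.257 ≈ 21.5234

Area = 21.52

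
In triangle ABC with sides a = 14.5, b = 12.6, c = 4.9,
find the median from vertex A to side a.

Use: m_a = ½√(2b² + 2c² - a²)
m_a = ½√(2·12.6² + 2·4.9² − 14.5²) = ½√(2·158.76 + 2·24.01 − 210.25) = ½√(317.52 + 48.02 − 210.25) = ½√155.29
√155.29 ≈ 12.4615, so m_a ≈ 6.23077

m_a = 6.231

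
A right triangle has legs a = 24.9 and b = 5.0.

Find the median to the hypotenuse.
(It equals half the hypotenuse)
Hypotenuse c = √(a² + b²) = √(620.01 + 25) = √645.01 ≈ 25.397
Median to hypotenuse = c/2 ≈ 25.397/2 ≈ 12.6985

Median = 12.7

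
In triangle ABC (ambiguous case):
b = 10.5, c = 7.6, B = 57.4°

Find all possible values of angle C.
b/sin(B) = c/sin(C)  ⇒  sin(C) = c·sin(B)/b = 7.6·sin(57.4°)/10.5
sin(57.4°) ≈ 0.842452
sin(C) ≈ 7.6·0.842452/10.5 ≈ 6.40264/10.5 ≈ 0.609775
Candidate 1: C₁ = arcsin(0.609775) ≈ 37.5732°  →  A = 180° − 57.4° − 37.5732° ≈ 85.0268° > 0, valid
Candidate 2: C₂ = 180° − C₁ ≈ 142.427°  →  A = 180° − 57.4° − 142.427° ≈ -19.8268° ≤ 0, not a valid triangle

C = 37.57° (one solution)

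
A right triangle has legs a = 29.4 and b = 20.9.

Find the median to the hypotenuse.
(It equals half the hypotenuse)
Hypotenuse c = √(a² + b²) = √(864.36 + 436.81) = √1301.17 ≈ 36.0717
Median to hypotenuse = c/2 ≈ 36.0717/2 ≈ 18.0359

Median = 18.04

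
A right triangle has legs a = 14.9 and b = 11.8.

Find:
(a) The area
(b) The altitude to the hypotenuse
(a) The legs are perpendicular, so Area = ½·a·b = ½·14.9·11.8 = ½·175.82 = 87.91
(b) Hypotenuse c = √(a² + b²) = √(222.01 + 139.24) = √361.25 ≈ 19.0066
    Area = ½·c·h_c  ⇒  h_c = 2·Area/c = 175.82/19.0066 ≈ 9.25048

Area = 87.91, h_c = 9.25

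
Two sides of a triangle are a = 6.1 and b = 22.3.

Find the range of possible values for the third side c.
Triangle inequality: |a − b| < c < a + b
|a − b| = |6.1 − 22.3| = 16.2
a + b = 6.1 + 22.3 = 28.4

16.2 < c < 28.4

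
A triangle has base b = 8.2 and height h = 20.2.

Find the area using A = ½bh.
A = ½·b·h = ½·8.2·20.2 = ½·165.64 = 82.82

Area = 82.82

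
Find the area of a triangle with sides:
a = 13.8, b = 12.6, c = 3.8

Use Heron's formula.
s = (13.8 + 12.6 + 3.8)/2 = 30.2/2 = 15.1
s − a = 1.3, s − b = 2.5, s − c = 11.3
s(s−a)(s−b)(s−c) = 15.1·1.3·2.5·11.3 ≈ 554.548
Area = √554.548 ≈ 23.5488

Area = 23.55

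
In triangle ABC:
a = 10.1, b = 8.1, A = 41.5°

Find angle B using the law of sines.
a/sin(A) = b/sin(B)  ⇒  sin(B) = b·sin(A)/a = 8.1·sin(41.5°)/10.1
sin(41.5°) ≈ 0.66262
sin(B) ≈ 8.1·0.66262/10.1 ≈ 5.36722/10.1 ≈ 0.531408
B = arcsin(0.531408) ≈ 32.1006°
(Since b ≤ a we need B ≤ A, so the obtuse alternative 180° − 32.1006° ≈ 147.899° is rejected.)

B = 32.1°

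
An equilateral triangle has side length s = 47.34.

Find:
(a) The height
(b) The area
(a) The height splits the triangle into two 30-60-90 halves: h = s·√3/2 = 47.34·1.73205/2 ≈ 81.9953/2 ≈ 40.9976
(b) Area = (√3/4)·s² = (√3/4)·47.34² = (√3/4)·2241.0756 ≈ 0.433013·2241.0756 ≈ 970.414

Height = 41, Area = 970.4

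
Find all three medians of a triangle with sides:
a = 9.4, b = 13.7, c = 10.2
Median formula: m_a = ½√(2b² + 2c² − a²) (and cyclically). a² = 88.36, b² = 187.69, c² = 104.04.
m_a = ½√(2·187.69 + 2·104.04 − 88.36) = ½√495.1 ≈ ½·22.2508 ≈ 11.1254
m_b = ½√(2·88.36 + 2·104.04 − 187.69) = ½√197.11 ≈ ½·14.0396 ≈ 7.01979
m_c = ½√(2·88.36 + 2·187.69 − 104.04) = ½√448.06 ≈ ½·21.1674 ≈ 10.5837

m_a = 11.13, m_b = 7.02, m_c = 10.58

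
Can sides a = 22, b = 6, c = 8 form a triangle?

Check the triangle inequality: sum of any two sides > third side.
a + b vs c: 22 + 6 = 28 > 8  ✓
a + c vs b: 22 + 8 = 30 > 6  ✓
b + c vs a: 6 + 8 = 14 ≤ 22  ✗

No: 6 + 8 = 14 is not > 22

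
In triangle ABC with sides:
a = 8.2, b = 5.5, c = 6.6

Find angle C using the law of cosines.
c² = a² + b² − 2ab·cos(C)  ⇒  cos(C) = (a² + b² − c²)/(2ab)
cos(C) = (8.2² + 5.5² − 6.6²)/(2·8.2·5.5) = (67.24 + 30.25 − 43.56)/90.2 = 53.93/90.2 ≈ 0.597894
C = arccos(0.597894) ≈ 53.2808°

C = 53.28°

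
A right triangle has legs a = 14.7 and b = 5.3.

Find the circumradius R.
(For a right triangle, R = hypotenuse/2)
Hypotenuse c = √(a² + b²) = √(216.09 + 28.09) = √244.18 ≈ 15.6263
R = c/2 ≈ 15.6263/2 ≈ 7.81313

R = 7.813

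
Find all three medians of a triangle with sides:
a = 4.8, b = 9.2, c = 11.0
Median formula: m_a = ½√(2b² + 2c² − a²) (and cyclically). a² = 23.04, b² = 84.64, c² = 121.
m_a = ½√(2·84.64 + 2·121 − 23.04) = ½√388.24 ≈ ½·19.7038 ≈ 9.8519
m_b = ½√(2·23.04 + 2·121 − 84.64) = ½√203.44 ≈ ½·14.2632 ≈ 7.13162
m_c = ½√(2·23.04 + 2·84.64 − 121) = ½√94.36 ≈ ½·9.71391 ≈ 4.85695

m_a = 9.852, m_b = 7.132, m_c = 4.857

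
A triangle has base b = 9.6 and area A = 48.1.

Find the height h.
A = ½·b·h  ⇒  h = 2A/b = 2·48.1/9.6 = 96.2/9.6 ≈ 10.0208

h = 10.02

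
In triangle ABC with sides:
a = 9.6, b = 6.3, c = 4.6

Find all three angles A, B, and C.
Law of cosines for each angle (a² = 92.16, b² = 39.69, c² = 21.16):
cos(A) = (b² + c² − a²)/(2bc) = (39.69 + 21.16 − 92.16)/(2·6.3·4.6) = -31.31/57.96 ≈ -0.5402  ⇒  A ≈ 122.697°
cos(B) = (a² + c² − b²)/(2ac) = (92.16 + 21.16 − 39.69)/(2·9.6·4.6) = 73.63/88.32 ≈ 0.833673  ⇒  B ≈ 33.5221°
cos(C) = (a² + b² − c²)/(2ab) = (92.16 + 39.69 − 21.16)/(2·9.6·6.3) = 110.69/120.96 ≈ 0.915096  ⇒  C ≈ 23.7807°
Check: A + B + C ≈ 180°

A = 122.7°, B = 33.52°, C = 23.78°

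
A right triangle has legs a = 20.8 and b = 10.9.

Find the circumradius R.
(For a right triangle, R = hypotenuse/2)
Hypotenuse c = √(a² + b²) = √(432.64 + 118.81) = √551.45 ≈ 23.483
R = c/2 ≈ 23.483/2 ≈ 11.7415

R = 11.74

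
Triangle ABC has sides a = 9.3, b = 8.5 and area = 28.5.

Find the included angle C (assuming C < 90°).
Area = ½·a·b·sin(C)  ⇒  sin(C) = 2·Area/(a·b) = 2·28.5/(9.3·8.5) = 57/79.05 ≈ 0.721063
C = arcsin(0.721063) ≈ 46.1423° (taking the acute solution since C < 90°)

C = 46.14°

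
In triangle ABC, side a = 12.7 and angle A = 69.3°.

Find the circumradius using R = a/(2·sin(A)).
R = a/(2·sin(A)) = 12.7/(2·sin(69.3°))
sin(69.3°) ≈ 0.935444
R ≈ 12.7/(2·0.935444) = 12.7/1.87089 ≈ 6.78822

R = 6.788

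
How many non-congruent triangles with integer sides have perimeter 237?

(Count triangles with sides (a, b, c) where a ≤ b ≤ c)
Let a ≤ b ≤ c with a + b + c = 237. The only binding inequality is a + b > c, i.e. 237 − c > c, so c < 237/2; and c ≥ 237/3 since c is the largest side.
So 79 ≤ c ≤ 118. For each c, b runs from ⌈(237 − c)/2⌉ up to c (then a = 237 − b − c satisfies 1 ≤ a ≤ b automatically), giving c − ⌈(237 − c)/2⌉ + 1 choices.
Summing over c: 1 + 2 + 4 + 5 + … + 58 + 59  (40 terms, c = 79, …, 118) = 1200
Check (closed form: nearest integer to p²/48 for even p, (p+3)²/48 for odd p): (237+3)²/48 = 240²/48 = 57600/48 ≈ 1200.00 → 1200

1200 triangles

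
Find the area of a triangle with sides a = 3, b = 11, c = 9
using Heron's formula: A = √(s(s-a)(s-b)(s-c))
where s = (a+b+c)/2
s = (3 + 11 + 9)/2 = 23/2 = 11.5
s − a = 8.5, s − b = 0.5, s − c = 2.5
s(s−a)(s−b)(s−c) = 11.5·8.5·0.5·2.5 = 122.1875
Area = √122.1875 ≈ 11.0538

s = 11.5, Area = 11.05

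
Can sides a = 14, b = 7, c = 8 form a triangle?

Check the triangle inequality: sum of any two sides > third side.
a + b vs c: 14 + 7 = 21 > 8  ✓
a + c vs b: 14 + 8 = 22 > 7  ✓
b + c vs a: 7 + 8 = 15 > 14  ✓

Yes, triangle inequality satisfied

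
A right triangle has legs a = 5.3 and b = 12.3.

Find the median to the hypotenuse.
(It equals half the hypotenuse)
Hypotenuse c = √(a² + b²) = √(28.09 + 151.29) = √179.38 ≈ 13.3933
Median to hypotenuse = c/2 ≈ 13.3933/2 ≈ 6.69664

Median = 6.697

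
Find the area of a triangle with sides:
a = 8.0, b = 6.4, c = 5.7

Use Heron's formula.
s = (8.0 + 6.4 + 5.7)/2 = 20.1/2 = 10.05
s − a = 2.05, s − b = 3.65, s − c = 4.35
s(s−a)(s−b)(s−c) = 10.05·2.05·3.65·4.35 ≈ 327.116
Area = √327.116 ≈ 18.0864

Area = 18.09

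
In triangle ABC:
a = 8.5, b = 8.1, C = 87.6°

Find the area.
Two sides and the included angle (SAS): A = ½·a·b·sin(C) = ½·8.5·8.1·sin(87.6°)
sin(87.6°) ≈ 0.999123
A ≈ ½·68.85·0.999123 = 34.425·0.999123 ≈ 34.3948

Area = 34.39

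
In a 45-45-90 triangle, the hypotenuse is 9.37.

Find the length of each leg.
In a 45-45-90 triangle hypotenuse = leg·√2, so leg = hypotenuse/√2.
Leg = 9.37/√2 ≈ 9.37/1.41421 ≈ 6.62559

Each leg = 6.626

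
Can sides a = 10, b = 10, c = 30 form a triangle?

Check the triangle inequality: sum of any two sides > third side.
a + b vs c: 10 + 10 = 20 ≤ 30  ✗
a + c vs b: 10 + 30 = 40 > 10  ✓
b + c vs a: 10 + 30 = 40 > 10  ✓

No: 10 + 10 = 20 is not > 30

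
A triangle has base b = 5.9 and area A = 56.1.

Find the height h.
A = ½·b·h  ⇒  h = 2A/b = 2·56.1/5.9 = 112.2/5.9 ≈ 19.0169

h = 19.02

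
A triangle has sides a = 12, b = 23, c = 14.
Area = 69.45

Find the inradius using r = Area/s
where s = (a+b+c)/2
s = (12 + 23 + 14)/2 = 49/2 = 24.5
r = Area/s = 69.45/24.5 ≈ 2.83469

r = 2.835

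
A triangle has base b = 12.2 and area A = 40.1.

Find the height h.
A = ½·b·h  ⇒  h = 2A/b = 2·40.1/12.2 = 80.2/12.2 ≈ 6.57377

h = 6.574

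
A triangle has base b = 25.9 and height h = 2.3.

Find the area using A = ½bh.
A = ½·b·h = ½·25.9·2.3 = ½·59.57 = 29.785

Area = 29.785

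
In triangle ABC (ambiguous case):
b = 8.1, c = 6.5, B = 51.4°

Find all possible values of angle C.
b/sin(B) = c/sin(C)  ⇒  sin(C) = c·sin(B)/b = 6.5·sin(51.4°)/8.1
sin(51.4°) ≈ 0.78152
sin(C) ≈ 6.5·0.78152/8.1 ≈ 5.07988/8.1 ≈ 0.627146
Candidate 1: C₁ = arcsin(0.627146) ≈ 38.8399°  →  A = 180° − 51.4° − 38.8399° ≈ 89.7601° > 0, valid
Candidate 2: C₂ = 180° − C₁ ≈ 141.16°  →  A = 180° − 51.4° − 141.16° ≈ -12.5601° ≤ 0, not a valid triangle

C = 38.84° (one solution)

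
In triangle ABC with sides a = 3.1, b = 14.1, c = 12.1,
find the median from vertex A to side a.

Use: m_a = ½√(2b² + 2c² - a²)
m_a = ½√(2·14.1² + 2·12.1² − 3.1²) = ½√(2·198.81 + 2·146.41 − 9.61) = ½√(397.62 + 292.82 − 9.61) = ½√680.83
√680.83 ≈ 26.0927, so m_a ≈ 13.0464

m_a = 13.05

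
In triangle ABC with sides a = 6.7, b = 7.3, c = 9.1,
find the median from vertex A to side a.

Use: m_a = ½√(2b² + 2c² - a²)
m_a = ½√(2·7.3² + 2·9.1² − 6.7²) = ½√(2·53.29 + 2·82.81 − 44.89) = ½√(106.58 + 165.62 − 44.89) = ½√227.31
√227.31 ≈ 15.0768, so m_a ≈ 7.5384

m_a = 7.538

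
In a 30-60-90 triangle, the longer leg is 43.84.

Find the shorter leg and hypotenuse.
In a 30-60-90 triangle the sides are in ratio 1 : √3 : 2, so short leg = long leg/√3 and hypotenuse = 2·(short leg).
Short leg = 43.84/√3 ≈ 43.84/1.73205 ≈ 25.311
Hypotenuse = 2·25.311 ≈ 50.6221

Short leg = 25.31, Hypotenuse = 50.62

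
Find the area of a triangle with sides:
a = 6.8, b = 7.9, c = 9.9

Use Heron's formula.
s = (6.8 + 7.9 + 9.9)/2 = 24.6/2 = 12.3
s − a = 5.5, s − b = 4.4, s − c = 2.4
s(s−a)(s−b)(s−c) = 12.3·5.5·4.4·2.4 ≈ 714.384
Area = √714.384 ≈ 26.728

Area = 26.73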